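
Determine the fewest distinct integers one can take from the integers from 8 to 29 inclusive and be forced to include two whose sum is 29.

A set avoiding the sum 29 can contain at most one of each pair {x, 29−x}, plus the 8 elements whose complement lies outside the range.
The integers 15, …, 29 (15 of them) are such a set: any two sum to at least 15+16 = 31 > 29.
Any 16th integer completes one of the 7 pairs, so 16 choices force a sum of 29.

16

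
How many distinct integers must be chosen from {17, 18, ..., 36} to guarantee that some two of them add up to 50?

Group the elements by complementary pair {x, 50−x}: {17,33}, {18,32}, {19,31}, …, giving 8 two-element pairs, the single value 25 (it cannot pair with itself since the integers are distinct), and 3 integers whose partner 50−x falls outside [17,36].
By the pigeonhole principle, treating each of those 12 groups as a pigeonhole, one can pick one integer per group — 12 integers — with no two summing to 50.
The 13th integer lands in an occupied pair, forcing a sum of 50.

13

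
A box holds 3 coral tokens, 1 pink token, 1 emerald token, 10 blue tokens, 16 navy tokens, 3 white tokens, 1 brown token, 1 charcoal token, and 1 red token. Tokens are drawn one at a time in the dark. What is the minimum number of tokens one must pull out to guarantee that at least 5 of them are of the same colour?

Pigeonhole: put each drawn token into a box by colour. The largest draw with every box below 5 takes min(count, 4) from each colour; colours with fewer than 4 contribute all they have.
Σ min(cᵢ, 4) = 3 + 1 + 1 + 4 + 4 + 3 + 1 + 1 + 1 = 19.
Draw number 19 + 1 = 20 must push one box to 5.

20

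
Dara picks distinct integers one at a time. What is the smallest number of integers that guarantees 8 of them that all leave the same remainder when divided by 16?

By pigeonhole, the 16 residue classes mod 16 are the pigeonholes.
With 112 integers one could put 7 in each residue class and have no class reach 8.
The 113th integer pushes some class to 8, so 16·7 + 1 = 113.

113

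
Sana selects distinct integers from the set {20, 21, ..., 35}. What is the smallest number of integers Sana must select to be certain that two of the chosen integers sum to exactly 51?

11

A set avoiding the sum 51 can contain at most one of each pair {x, 51−x}, plus the 4 elements whose complement lies outside the range.
The integers 26, …, 35 (10 of them) are such a set: any two sum to at least 26+27 = 53 > 51.
Any 11th integer completes one of the 6 pairs, so 11 choices force a sum of 51.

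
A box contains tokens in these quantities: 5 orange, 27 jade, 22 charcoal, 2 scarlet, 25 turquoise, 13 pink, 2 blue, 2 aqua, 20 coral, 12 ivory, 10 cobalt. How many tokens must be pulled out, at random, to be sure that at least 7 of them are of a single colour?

Put each drawn token into a box by colour. The largest draw with every box below 7 takes min(count, 6) from each colour; colours with fewer than 6 contribute all they have.
Σ min(cᵢ, 6) = 5 + 6 + 6 + 2 + 6 + 6 + 2 + 2 + 6 + 6 + 6 = 53.
Draw number 53 + 1 = 54 must push one box to 7.

54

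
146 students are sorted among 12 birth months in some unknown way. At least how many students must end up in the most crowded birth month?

By pigeonhole, the 12 birth months are the holes and the 146 students are the pigeons.
If every birth month held at most 12 students, the total would be at most 12 × 12 = 144, which is less than 146.
So some birth month holds at least ⌈146/12⌉ = 13 students.

13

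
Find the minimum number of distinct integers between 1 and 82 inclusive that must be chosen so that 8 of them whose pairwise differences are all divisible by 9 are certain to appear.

64

Integers whose pairwise differences are multiples of 9 are exactly those sharing a remainder mod 9. By pigeonhole, the 9 residue classes mod 9 are the pigeonholes.
With 63 integers one could put 7 in each residue class and have no class reach 8.
The 64th integer pushes some class to 8, so 9·7 + 1 = 64.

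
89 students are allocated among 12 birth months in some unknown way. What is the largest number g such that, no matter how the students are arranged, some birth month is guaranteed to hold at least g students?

The 12 birth months are the holes and the 89 students are the pigeons.
If every birth month held at most 7 students, the total would be at most 12 × 7 = 84, which is less than 89.
So some birth month holds at least ⌈89/12⌉ = 8 students.

8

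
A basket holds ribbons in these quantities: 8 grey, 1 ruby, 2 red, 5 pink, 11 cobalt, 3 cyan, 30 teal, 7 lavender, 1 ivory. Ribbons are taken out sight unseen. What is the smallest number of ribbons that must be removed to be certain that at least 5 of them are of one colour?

28

An adversary could hand out at most 4 ribbons per colour (4 colours run out sooner): 4 + 1 + 2 + 4 + 4 + 3 + 4 + 4 + 1 = 27 ribbons and still no colour has 5.
By the pigeonhole principle, one more ribbon lands in a colour already at 4, so 28 draws are enough and 27 are not.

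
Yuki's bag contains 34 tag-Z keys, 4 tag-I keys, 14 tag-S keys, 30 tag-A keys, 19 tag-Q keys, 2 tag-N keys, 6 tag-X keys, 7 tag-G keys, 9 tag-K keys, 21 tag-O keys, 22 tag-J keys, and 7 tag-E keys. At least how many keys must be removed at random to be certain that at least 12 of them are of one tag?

By the pigeonhole principle, put each drawn key into a box by tag. The largest draw with every box below 12 takes min(count, 11) from each tag; tags with fewer than 11 contribute all they have.
Σ min(cᵢ, 11) = 11 + 4 + 11 + 11 + 11 + 2 + 6 + 7 + 9 + 11 + 11 + 7 = 101.
Draw number 101 + 1 = 102 must push one box to 12.

102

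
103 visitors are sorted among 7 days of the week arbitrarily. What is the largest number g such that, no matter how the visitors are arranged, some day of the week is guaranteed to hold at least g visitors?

15

By pigeonhole, the 7 days of the week are the holes and the 103 visitors are the pigeons.
If every day of the week held at most 14 visitors, the total would be at most 7 × 14 = 98, which is less than 103.
So some day of the week holds at least ⌈103/7⌉ = 15 visitors.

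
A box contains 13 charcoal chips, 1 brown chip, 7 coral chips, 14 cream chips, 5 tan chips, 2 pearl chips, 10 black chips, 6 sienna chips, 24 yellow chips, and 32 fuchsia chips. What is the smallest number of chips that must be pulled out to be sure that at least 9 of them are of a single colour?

62

Put each drawn chip into a box by colour. The largest draw with every box below 9 takes min(count, 8) from each colour; colours with fewer than 8 contribute all they have.
Σ min(cᵢ, 8) = 8 + 1 + 7 + 8 + 5 + 2 + 8 + 6 + 8 + 8 = 61.
Draw number 61 + 1 = 62 must push one box to 9.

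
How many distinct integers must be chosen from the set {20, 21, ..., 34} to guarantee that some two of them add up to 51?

10

Two chosen integers sum to 51 exactly when both halves of some pair {x, 51−x} with 20 ≤ x ≤ 51−x ≤ 31 are chosen — 6 such pairs.
The remaining 3 elements (those with no distinct partner in range) can never complete a 51-sum, so the worst case takes all of them and one from each pair: 3 + 6 = 9.
The 10th integer has to be the second member of some pair, so 9 + 1 = 10.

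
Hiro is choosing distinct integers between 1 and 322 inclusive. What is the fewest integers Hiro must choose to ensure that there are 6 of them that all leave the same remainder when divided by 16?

81

By the pigeonhole principle, the 16 residue classes mod 16 are the pigeonholes.
With 80 integers one could put 5 in each residue class and have no class reach 6.
The 81st integer pushes some class to 6, so 16·5 + 1 = 81.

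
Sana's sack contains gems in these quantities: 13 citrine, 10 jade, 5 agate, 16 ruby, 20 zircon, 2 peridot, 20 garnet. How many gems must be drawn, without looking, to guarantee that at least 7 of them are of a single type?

38

Put each drawn gem into a box by type. The largest draw with every box below 7 takes min(count, 6) from each type; types with fewer than 6 contribute all they have.
Σ min(cᵢ, 6) = 6 + 6 + 5 + 6 + 6 + 2 + 6 = 37.
Draw number 37 + 1 = 38 must push one box to 7.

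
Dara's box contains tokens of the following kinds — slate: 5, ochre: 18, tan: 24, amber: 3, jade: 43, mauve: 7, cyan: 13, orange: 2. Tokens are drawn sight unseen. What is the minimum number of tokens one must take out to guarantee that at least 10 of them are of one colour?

An adversary could hand out at most 9 tokens per colour (4 colours run out sooner): 5 + 9 + 9 + 3 + 9 + 7 + 9 + 2 = 53 tokens and still no colour has 10.
One more token lands in a colour already at 9, so 54 draws are enough and 53 are not.

54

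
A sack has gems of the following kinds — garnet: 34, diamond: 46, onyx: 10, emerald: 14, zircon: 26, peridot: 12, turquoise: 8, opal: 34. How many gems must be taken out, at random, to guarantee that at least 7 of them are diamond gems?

In the worst case for collecting diamond gems, every non-diamond gem comes out first.
There are 34 + 10 + 14 + 26 + 12 + 8 + 34 = 138 non-diamond gems altogether.
After those, each further gem must be diamond, so 138 + 7 = 145 draws guarantee 7 diamond gems.

145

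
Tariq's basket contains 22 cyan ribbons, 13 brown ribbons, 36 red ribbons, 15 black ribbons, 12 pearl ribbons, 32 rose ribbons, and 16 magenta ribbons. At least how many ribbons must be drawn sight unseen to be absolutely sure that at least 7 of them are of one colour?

43

Put each drawn ribbon into a box by colour. The largest draw with every box below 7 takes min(count, 6) from each colour.
Σ min(cᵢ, 6) = 6 + 6 + 6 + 6 + 6 + 6 + 6 = 42.
Draw number 42 + 1 = 43 must push one box to 7.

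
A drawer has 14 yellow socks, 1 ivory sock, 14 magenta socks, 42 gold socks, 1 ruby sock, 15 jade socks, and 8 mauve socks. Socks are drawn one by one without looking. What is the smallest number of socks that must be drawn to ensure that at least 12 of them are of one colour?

An adversary could hand out at most 11 socks per colour (ivory, ruby, mauve run out sooner): 11 + 1 + 11 + 11 + 1 + 11 + 8 = 54 socks and still no colour has 12.
One more sock lands in a colour already at 11, so 55 draws are enough and 54 are not.

55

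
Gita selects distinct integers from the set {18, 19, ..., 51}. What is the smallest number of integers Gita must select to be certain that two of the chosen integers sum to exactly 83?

25

Two chosen integers sum to 83 exactly when both halves of some pair {x, 83−x} with 32 ≤ x ≤ 83−x ≤ 51 are chosen — 10 such pairs.
The remaining 14 elements (those with no distinct partner in range) can never complete a 83-sum, so the worst case takes all of them and one from each pair: 14 + 10 = 24.
The 25th integer has to be the second member of some pair, so 24 + 1 = 25.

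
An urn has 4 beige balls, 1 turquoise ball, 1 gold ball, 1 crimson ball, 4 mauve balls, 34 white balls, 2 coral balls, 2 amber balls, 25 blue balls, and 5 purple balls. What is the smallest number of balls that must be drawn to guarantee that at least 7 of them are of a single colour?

33

An adversary could hand out at most 6 balls per colour (8 colours run out sooner): 4 + 1 + 1 + 1 + 4 + 6 + 2 + 2 + 6 + 5 = 32 balls and still no colour has 7.
By the pigeonhole principle, one more ball lands in a colour already at 6, so 33 draws are enough and 32 are not.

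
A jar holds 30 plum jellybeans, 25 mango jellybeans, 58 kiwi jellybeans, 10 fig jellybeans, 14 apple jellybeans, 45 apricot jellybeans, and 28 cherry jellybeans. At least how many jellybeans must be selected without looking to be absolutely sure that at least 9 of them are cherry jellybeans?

In the worst case for collecting cherry jellybeans, every non-cherry jellybean comes out first.
There are 30 + 25 + 58 + 10 + 14 + 45 = 182 non-cherry jellybeans altogether.
After those, each further jellybean must be cherry, so 182 + 9 = 191 draws guarantee 9 cherry jellybeans.

191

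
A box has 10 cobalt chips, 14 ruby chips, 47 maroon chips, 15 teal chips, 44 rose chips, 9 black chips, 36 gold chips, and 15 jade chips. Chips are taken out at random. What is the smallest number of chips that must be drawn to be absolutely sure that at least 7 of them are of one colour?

By the pigeonhole principle, put each drawn chip into a box by colour. The largest draw with every box below 7 takes min(count, 6) from each colour.
Σ min(cᵢ, 6) = 6 + 6 + 6 + 6 + 6 + 6 + 6 + 6 = 48.
Draw number 48 + 1 = 49 must push one box to 7.

49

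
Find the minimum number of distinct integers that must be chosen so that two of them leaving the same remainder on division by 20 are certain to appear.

21

The 20 residue classes mod 20 are the pigeonholes.
With 20 integers one could put 1 in each residue class and have no class reach 2.
The 21st integer pushes some class to 2, so 20·1 + 1 = 21.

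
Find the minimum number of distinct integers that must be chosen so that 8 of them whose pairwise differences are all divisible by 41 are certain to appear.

288

Integers whose pairwise differences are multiples of 41 are exactly those sharing a remainder mod 41. The 41 residue classes mod 41 are the pigeonholes.
With 287 integers one could put 7 in each residue class and have no class reach 8.
The 288th integer pushes some class to 8, so 41·7 + 1 = 288.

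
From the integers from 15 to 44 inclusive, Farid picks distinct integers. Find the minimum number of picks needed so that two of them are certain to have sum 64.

Group the elements by complementary pair {x, 64−x}: {20,44}, {21,43}, {22,42}, …, giving 12 two-element pairs, the single value 32 (it cannot pair with itself since the integers are distinct), and 5 integers whose partner 64−x falls outside [15,44].
By pigeonhole, treating each of those 18 groups as a pigeonhole, one can pick one integer per group — 18 integers — with no two summing to 64.
The 19th integer lands in an occupied pair, forcing a sum of 64.

19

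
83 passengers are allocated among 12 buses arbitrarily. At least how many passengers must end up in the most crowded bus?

7

The 12 buses are the holes and the 83 passengers are the pigeons.
If every bus held at most 6 passengers, the total would be at most 12 × 6 = 72, which is less than 83.
So some bus holds at least ⌈83/12⌉ = 7 passengers.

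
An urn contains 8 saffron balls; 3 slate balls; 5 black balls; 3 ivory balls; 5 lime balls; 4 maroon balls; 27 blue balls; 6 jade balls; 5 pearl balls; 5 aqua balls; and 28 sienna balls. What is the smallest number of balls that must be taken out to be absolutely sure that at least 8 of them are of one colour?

58

By pigeonhole, put each drawn ball into a box by colour. The largest draw with every box below 8 takes min(count, 7) from each colour; colours with fewer than 7 contribute all they have.
Σ min(cᵢ, 7) = 7 + 3 + 5 + 3 + 5 + 4 + 7 + 6 + 5 + 5 + 7 = 57.
Draw number 57 + 1 = 58 must push one box to 8.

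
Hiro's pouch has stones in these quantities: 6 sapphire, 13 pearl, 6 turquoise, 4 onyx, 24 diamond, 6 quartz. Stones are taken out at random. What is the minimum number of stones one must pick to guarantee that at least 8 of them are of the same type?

37

An adversary could hand out at most 7 stones per type (4 types run out sooner): 6 + 7 + 6 + 4 + 7 + 6 = 36 stones and still no type has 8.
One more stone lands in a type already at 7, so 37 draws are enough and 36 are not.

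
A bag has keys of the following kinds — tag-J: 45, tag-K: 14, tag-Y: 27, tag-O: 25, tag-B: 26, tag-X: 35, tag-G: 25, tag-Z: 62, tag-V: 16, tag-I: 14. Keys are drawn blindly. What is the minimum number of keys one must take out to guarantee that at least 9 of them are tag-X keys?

263

In the worst case for collecting tag-X keys, every non-tag-X key comes out first.
There are 45 + 14 + 27 + 25 + 26 + 25 + 62 + 16 + 14 = 254 non-tag-X keys altogether.
After those, each further key must be tag-X, so 254 + 9 = 263 draws guarantee 9 tag-X keys.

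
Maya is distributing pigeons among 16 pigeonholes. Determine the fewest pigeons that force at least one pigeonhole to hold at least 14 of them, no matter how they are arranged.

209

With 208 pigeons one could put exactly 13 in each of the 16 pigeonholes, and no pigeonhole would reach 14.
Pigeonhole: one more pigeon must land in a pigeonhole that already has 13, giving it 14.
So 16 × 13 + 1 = 209 pigeons are required.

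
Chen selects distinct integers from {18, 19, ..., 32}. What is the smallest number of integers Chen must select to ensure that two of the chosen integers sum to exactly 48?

Two chosen integers sum to 48 exactly when both halves of some pair {x, 48−x} with 18 ≤ x ≤ 48−x ≤ 30 are chosen — 6 such pairs.
The remaining 3 elements (those with no distinct partner in range) can never complete a 48-sum, so the worst case takes all of them and one from each pair: 3 + 6 = 9.
Pigeonhole: the 10th integer has to be the second member of some pair, so 9 + 1 = 10.

10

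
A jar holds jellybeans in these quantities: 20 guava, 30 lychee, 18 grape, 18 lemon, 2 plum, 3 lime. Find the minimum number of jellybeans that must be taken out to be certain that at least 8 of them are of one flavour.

34

Pigeonhole: put each drawn jellybean into a box by flavour. The largest draw with every box below 8 takes min(count, 7) from each flavour; flavours with fewer than 7 contribute all they have.
Σ min(cᵢ, 7) = 7 + 7 + 7 + 7 + 2 + 3 = 33.
Draw number 33 + 1 = 34 must push one box to 8.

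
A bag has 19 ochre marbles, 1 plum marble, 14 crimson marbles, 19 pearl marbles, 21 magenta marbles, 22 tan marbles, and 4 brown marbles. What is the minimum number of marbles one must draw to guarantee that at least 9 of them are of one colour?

Pigeonhole: the 7 colours are the holes; the marbles drawn are the pigeons.
To avoid 9 of any one colour, the worst case takes at most 8 of each colour, or every marble of a colour that has fewer than 8.
That gives 8 + 1 + 8 + 8 + 8 + 8 + 4 = 45 marbles with no colour reaching 9.
The next marble forces some colour to 9, so 45 + 1 = 46.

46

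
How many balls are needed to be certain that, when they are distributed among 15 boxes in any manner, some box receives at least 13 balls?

With 180 balls one could put exactly 12 in each of the 15 boxes, and no box would reach 13.
One more ball must land in a box that already has 12, giving it 13.
So 15 × 12 + 1 = 181 balls are required.

181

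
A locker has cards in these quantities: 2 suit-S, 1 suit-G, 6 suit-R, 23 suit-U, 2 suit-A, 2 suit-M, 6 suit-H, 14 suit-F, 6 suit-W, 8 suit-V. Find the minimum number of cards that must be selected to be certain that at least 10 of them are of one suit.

52

The 10 suits are the holes; the cards drawn are the pigeons.
To avoid 10 of any one suit, the worst case takes at most 9 of each suit, or every card of a suit that has fewer than 9.
That gives 2 + 1 + 6 + 9 + 2 + 2 + 6 + 9 + 6 + 8 = 51 cards with no suit reaching 10.
The next card forces some suit to 10, so 51 + 1 = 52.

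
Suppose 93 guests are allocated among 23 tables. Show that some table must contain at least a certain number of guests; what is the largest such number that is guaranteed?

5

By pigeonhole, the 23 tables are the holes and the 93 guests are the pigeons.
If every table held at most 4 guests, the total would be at most 23 × 4 = 92, which is less than 93.
So some table holds at least ⌈93/23⌉ = 5 guests.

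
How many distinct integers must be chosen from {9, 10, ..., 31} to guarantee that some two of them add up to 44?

A set avoiding the sum 44 can contain at most one of each pair {x, 44−x}, plus the 5 elements whose complement lies outside the range or equal to its own complement.
The integers 9, …, 22 (14 of them) are such a set: any two sum to at least 9+10 = 19 and at most 21+22 = 43 < 44.
Any 15th integer completes one of the 9 pairs, so 15 choices force a sum of 44.

15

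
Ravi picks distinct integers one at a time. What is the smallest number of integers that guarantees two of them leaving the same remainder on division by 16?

17

Pigeonhole: the 16 residue classes mod 16 are the pigeonholes.
With 16 integers one could put 1 in each residue class and have no class reach 2.
The 17th integer pushes some class to 2, so 16·1 + 1 = 17.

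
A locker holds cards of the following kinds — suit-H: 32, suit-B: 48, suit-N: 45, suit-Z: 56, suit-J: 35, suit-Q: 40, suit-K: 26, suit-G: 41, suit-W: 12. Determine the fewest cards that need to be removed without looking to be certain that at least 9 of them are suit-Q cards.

In the worst case for collecting suit-Q cards, every non-suit-Q card comes out first.
There are 32 + 48 + 45 + 56 + 35 + 26 + 41 + 12 = 295 non-suit-Q cards altogether.
After those, each further card must be suit-Q, so 295 + 9 = 304 draws guarantee 9 suit-Q cards.

304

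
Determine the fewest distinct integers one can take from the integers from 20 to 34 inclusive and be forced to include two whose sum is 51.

Two chosen integers sum to 51 exactly when both halves of some pair {x, 51−x} with 20 ≤ x ≤ 51−x ≤ 31 are chosen — 6 such pairs.
The remaining 3 elements (those with no distinct partner in range) can never complete a 51-sum, so the worst case takes all of them and one from each pair: 3 + 6 = 9.
The 10th integer has to be the second member of some pair, so 9 + 1 = 10.

10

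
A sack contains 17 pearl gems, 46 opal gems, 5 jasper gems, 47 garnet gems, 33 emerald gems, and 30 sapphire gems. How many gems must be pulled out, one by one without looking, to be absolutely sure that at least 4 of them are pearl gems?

165

In the worst case for collecting pearl gems, every non-pearl gem comes out first.
There are 46 + 5 + 47 + 33 + 30 = 161 non-pearl gems altogether.
After those, each further gem must be pearl, so 161 + 4 = 165 draws guarantee 4 pearl gems.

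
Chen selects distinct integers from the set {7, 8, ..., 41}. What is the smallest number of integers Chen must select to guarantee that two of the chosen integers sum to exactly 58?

24

Group the elements by complementary pair {x, 58−x}: {17,41}, {18,40}, {19,39}, …, giving 12 two-element pairs; the single value 29 (it cannot pair with itself since the integers are distinct); and 10 integers whose partner 58−x falls outside [7,41].
Pigeonhole: treating each of those 23 groups as a pigeonhole, one can pick one integer per group — 23 integers — with no two summing to 58.
The 24th integer lands in an occupied pair, forcing a sum of 58.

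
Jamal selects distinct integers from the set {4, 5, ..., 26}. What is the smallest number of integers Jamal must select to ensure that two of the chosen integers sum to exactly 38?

17

A set avoiding the sum 38 can contain at most one of each pair {x, 38−x}, plus the 9 elements whose complement lies outside the range or equal to its own complement.
The integers 4, …, 19 (16 of them) are such a set: any two sum to at least 4+5 = 9 and at most 18+19 = 37 < 38.
Pigeonhole: any 17th integer completes one of the 7 pairs, so 17 choices force a sum of 38.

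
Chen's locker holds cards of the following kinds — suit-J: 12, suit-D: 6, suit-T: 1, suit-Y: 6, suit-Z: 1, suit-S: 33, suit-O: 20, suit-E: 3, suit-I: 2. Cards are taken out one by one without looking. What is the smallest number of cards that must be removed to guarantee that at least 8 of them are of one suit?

41

By pigeonhole, the 9 suits are the holes; the cards drawn are the pigeons.
To avoid 8 of any one suit, the worst case takes at most 7 of each suit, or every card of a suit that has fewer than 7.
That gives 7 + 6 + 1 + 6 + 1 + 7 + 7 + 3 + 2 = 40 cards with no suit reaching 8.
The next card forces some suit to 8, so 40 + 1 = 41.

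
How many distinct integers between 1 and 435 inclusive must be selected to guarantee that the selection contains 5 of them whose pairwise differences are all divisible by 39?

157

Integers whose pairwise differences are multiples of 39 are exactly those sharing a remainder mod 39. Pigeonhole: the 39 residue classes mod 39 are the pigeonholes.
With 156 integers one could put 4 in each residue class and have no class reach 5.
The 157th integer pushes some class to 5, so 39·4 + 1 = 157.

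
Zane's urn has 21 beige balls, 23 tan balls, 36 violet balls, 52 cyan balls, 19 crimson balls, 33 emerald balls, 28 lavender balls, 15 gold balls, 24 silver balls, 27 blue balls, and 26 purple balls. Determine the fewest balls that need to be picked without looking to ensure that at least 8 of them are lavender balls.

284

In the worst case for collecting lavender balls, every non-lavender ball comes out first.
There are 21 + 23 + 36 + 52 + 19 + 33 + 15 + 24 + 27 + 26 = 276 non-lavender balls altogether.
After those, each further ball must be lavender, so 276 + 8 = 284 draws guarantee 8 lavender balls.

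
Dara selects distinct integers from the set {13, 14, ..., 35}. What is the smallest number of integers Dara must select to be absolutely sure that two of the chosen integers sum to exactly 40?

A set avoiding the sum 40 can contain at most one of each pair {x, 40−x}, plus the 9 elements whose complement lies outside the range or equal to its own complement.
The integers 20, …, 35 (16 of them) are such a set: any two sum to at least 20+21 = 41 > 40.
Any 17th integer completes one of the 7 pairs, so 17 choices force a sum of 40.

17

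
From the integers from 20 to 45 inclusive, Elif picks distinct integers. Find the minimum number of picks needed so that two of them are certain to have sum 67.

15

Two chosen integers sum to 67 exactly when both halves of some pair {x, 67−x} with 22 ≤ x ≤ 67−x ≤ 45 are chosen — 12 such pairs.
The remaining 2 elements (those with no distinct partner in range) can never complete a 67-sum, so the worst case takes all of them and one from each pair: 2 + 12 = 14.
The 15th integer has to be the second member of some pair, so 14 + 1 = 15.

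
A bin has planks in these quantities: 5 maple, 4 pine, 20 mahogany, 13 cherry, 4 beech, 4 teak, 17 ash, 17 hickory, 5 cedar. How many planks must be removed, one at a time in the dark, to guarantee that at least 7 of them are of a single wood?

An adversary could hand out at most 6 planks per wood (5 woods run out sooner): 5 + 4 + 6 + 6 + 4 + 4 + 6 + 6 + 5 = 46 planks and still no wood has 7.
One more plank lands in a wood already at 6, so 47 draws are enough and 46 are not.

47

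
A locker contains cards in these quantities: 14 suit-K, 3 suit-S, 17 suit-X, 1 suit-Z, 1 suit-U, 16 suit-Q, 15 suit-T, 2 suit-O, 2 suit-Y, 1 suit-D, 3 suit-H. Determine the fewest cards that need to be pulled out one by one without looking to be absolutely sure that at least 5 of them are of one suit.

30

By the pigeonhole principle, the 11 suits are the holes; the cards drawn are the pigeons.
To avoid 5 of any one suit, the worst case takes at most 4 of each suit, or every card of a suit that has fewer than 4.
That gives 4 + 3 + 4 + 1 + 1 + 4 + 4 + 2 + 2 + 1 + 3 = 29 cards with no suit reaching 5.
The next card forces some suit to 5, so 29 + 1 = 30.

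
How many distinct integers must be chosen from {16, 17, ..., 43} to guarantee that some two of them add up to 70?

Two chosen integers sum to 70 exactly when both halves of some pair {x, 70−x} with 27 ≤ x ≤ 70−x ≤ 43 are chosen — 8 such pairs.
The remaining 12 elements (those with no distinct partner in range) can never complete a 70-sum, so the worst case takes all of them and one from each pair: 12 + 8 = 20.
The 21st integer has to be the second member of some pair, so 20 + 1 = 21.

21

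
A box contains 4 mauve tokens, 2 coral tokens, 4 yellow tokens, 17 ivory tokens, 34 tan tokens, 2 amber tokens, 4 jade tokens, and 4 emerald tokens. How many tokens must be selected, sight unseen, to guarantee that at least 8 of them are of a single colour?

35

An adversary could hand out at most 7 tokens per colour (6 colours run out sooner): 4 + 2 + 4 + 7 + 7 + 2 + 4 + 4 = 34 tokens and still no colour has 8.
By the pigeonhole principle, one more token lands in a colour already at 7, so 35 draws are enough and 34 are not.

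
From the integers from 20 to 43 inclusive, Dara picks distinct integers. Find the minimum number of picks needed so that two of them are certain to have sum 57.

Two chosen integers sum to 57 exactly when both halves of some pair {x, 57−x} with 20 ≤ x ≤ 57−x ≤ 37 are chosen — 9 such pairs.
The remaining 6 elements (those with no distinct partner in range) can never complete a 57-sum, so the worst case takes all of them and one from each pair: 6 + 9 = 15.
The 16th integer has to be the second member of some pair, so 15 + 1 = 16.

16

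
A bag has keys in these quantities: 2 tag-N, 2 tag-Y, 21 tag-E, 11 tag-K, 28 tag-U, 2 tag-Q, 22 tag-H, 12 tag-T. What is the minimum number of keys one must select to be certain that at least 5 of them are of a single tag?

27

By pigeonhole, put each drawn key into a box by tag. The largest draw with every box below 5 takes min(count, 4) from each tag; tags with fewer than 4 contribute all they have.
Σ min(cᵢ, 4) = 2 + 2 + 4 + 4 + 4 + 2 + 4 + 4 = 26.
Draw number 26 + 1 = 27 must push one box to 5.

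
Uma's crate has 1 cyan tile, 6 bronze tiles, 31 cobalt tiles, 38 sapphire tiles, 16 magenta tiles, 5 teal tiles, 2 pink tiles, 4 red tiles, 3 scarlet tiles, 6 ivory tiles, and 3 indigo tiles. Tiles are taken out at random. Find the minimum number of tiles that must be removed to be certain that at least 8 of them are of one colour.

An adversary could hand out at most 7 tiles per colour (8 colours run out sooner): 1 + 6 + 7 + 7 + 7 + 5 + 2 + 4 + 3 + 6 + 3 = 51 tiles and still no colour has 8.
One more tile lands in a colour already at 7, so 52 draws are enough and 51 are not.

52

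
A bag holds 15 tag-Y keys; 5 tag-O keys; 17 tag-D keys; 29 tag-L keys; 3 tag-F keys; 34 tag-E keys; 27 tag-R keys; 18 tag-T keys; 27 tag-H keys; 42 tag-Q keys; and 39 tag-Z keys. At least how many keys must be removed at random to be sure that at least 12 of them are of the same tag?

An adversary could hand out at most 11 keys per tag (tag-O, tag-F run out sooner): 11 + 5 + 11 + 11 + 3 + 11 + 11 + 11 + 11 + 11 + 11 = 107 keys and still no tag has 12.
By the pigeonhole principle, one more key lands in a tag already at 11, so 108 draws are enough and 107 are not.

108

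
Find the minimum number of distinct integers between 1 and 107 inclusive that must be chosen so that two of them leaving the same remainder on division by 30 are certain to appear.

By the pigeonhole principle, the 30 residue classes mod 30 are the pigeonholes.
With 30 integers one could put 1 in each residue class and have no class reach 2.
The 31st integer pushes some class to 2, so 30·1 + 1 = 31.

31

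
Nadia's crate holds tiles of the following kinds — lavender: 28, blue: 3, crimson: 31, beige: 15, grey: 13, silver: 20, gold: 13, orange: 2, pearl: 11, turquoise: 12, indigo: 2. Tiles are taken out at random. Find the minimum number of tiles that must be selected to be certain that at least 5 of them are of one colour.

An adversary could hand out at most 4 tiles per colour (blue, orange, indigo run out sooner): 4 + 3 + 4 + 4 + 4 + 4 + 4 + 2 + 4 + 4 + 2 = 39 tiles and still no colour has 5.
Pigeonhole: one more tile lands in a colour already at 4, so 40 draws are enough and 39 are not.

40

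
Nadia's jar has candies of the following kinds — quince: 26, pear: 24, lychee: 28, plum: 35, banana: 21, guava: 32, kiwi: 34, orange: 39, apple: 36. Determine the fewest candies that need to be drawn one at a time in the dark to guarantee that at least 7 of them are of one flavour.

An adversary could hand out at most 6 candies per flavour: 6 + 6 + 6 + 6 + 6 + 6 + 6 + 6 + 6 = 54 candies and still no flavour has 7.
One more candy lands in a flavour already at 6, so 55 draws are enough and 54 are not.

55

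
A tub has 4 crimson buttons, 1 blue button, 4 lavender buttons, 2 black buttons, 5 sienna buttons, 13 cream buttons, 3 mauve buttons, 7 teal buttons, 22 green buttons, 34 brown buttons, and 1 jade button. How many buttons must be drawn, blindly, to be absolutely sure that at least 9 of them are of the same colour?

52

The 11 colours are the holes; the buttons drawn are the pigeons.
To avoid 9 of any one colour, the worst case takes at most 8 of each colour, or every button of a colour that has fewer than 8.
That gives 4 + 1 + 4 + 2 + 5 + 8 + 3 + 7 + 8 + 8 + 1 = 51 buttons with no colour reaching 9.
The next button forces some colour to 9, so 51 + 1 = 52.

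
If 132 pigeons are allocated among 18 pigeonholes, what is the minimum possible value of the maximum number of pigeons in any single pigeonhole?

8

By the pigeonhole principle, the 18 pigeonholes are the holes and the 132 pigeons are the pigeons.
If every pigeonhole held at most 7 pigeons, the total would be at most 18 × 7 = 126, which is less than 132.
So some pigeonhole holds at least ⌈132/18⌉ = 8 pigeons.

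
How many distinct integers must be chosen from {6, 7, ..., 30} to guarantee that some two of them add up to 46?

Group the elements by complementary pair {x, 46−x}: {16,30}, {17,29}, {18,28}, …, giving 7 two-element pairs, the single value 23 (it cannot pair with itself since the integers are distinct), and 10 integers whose partner 46−x falls outside [6,30].
By pigeonhole, treating each of those 18 groups as a pigeonhole, one can pick one integer per group — 18 integers — with no two summing to 46.
The 19th integer lands in an occupied pair, forcing a sum of 46.

19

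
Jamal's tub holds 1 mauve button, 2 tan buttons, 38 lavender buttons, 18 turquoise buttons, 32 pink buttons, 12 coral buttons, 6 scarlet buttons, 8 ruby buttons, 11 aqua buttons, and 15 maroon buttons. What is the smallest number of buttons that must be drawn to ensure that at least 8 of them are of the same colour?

Pigeonhole: the 10 colours are the holes; the buttons drawn are the pigeons.
To avoid 8 of any one colour, the worst case takes at most 7 of each colour, or every button of a colour that has fewer than 7.
That gives 1 + 2 + 7 + 7 + 7 + 7 + 6 + 7 + 7 + 7 = 58 buttons with no colour reaching 8.
The next button forces some colour to 8, so 58 + 1 = 59.

59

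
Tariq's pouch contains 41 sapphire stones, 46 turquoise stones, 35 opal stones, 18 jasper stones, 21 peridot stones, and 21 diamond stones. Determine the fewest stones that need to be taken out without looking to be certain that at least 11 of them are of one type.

Put each drawn stone into a box by type. The largest draw with every box below 11 takes min(count, 10) from each type.
Σ min(cᵢ, 10) = 10 + 10 + 10 + 10 + 10 + 10 = 60.
Draw number 60 + 1 = 61 must push one box to 11.

61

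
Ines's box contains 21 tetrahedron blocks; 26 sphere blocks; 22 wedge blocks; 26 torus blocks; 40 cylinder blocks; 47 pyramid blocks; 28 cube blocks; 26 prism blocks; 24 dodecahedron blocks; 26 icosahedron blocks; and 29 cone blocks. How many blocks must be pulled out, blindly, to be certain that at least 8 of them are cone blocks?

In the worst case for collecting cone blocks, every non-cone block comes out first.
There are 21 + 26 + 22 + 26 + 40 + 47 + 28 + 26 + 24 + 26 = 286 non-cone blocks altogether.
After those, each further block must be cone, so 286 + 8 = 294 draws guarantee 8 cone blocks.

294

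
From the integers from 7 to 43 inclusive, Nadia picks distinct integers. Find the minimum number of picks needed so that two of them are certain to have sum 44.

23

Group the elements by complementary pair {x, 44−x}: {7,37}, {8,36}, {9,35}, …, giving 15 two-element pairs, the single value 22 (it cannot pair with itself since the integers are distinct), and 6 integers whose partner 44−x falls outside [7,43].
By the pigeonhole principle, treating each of those 22 groups as a pigeonhole, one can pick one integer per group — 22 integers — with no two summing to 44.
The 23rd integer lands in an occupied pair, forcing a sum of 44.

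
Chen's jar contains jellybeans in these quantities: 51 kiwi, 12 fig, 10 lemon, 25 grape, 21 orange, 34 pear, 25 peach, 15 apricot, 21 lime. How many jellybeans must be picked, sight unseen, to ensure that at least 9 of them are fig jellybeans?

In the worst case for collecting fig jellybeans, every non-fig jellybean comes out first.
There are 51 + 10 + 25 + 21 + 34 + 25 + 15 + 21 = 202 non-fig jellybeans altogether.
After those, each further jellybean must be fig, so 202 + 9 = 211 draws guarantee 9 fig jellybeans.

211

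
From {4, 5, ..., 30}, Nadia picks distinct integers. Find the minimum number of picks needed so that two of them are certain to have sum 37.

16

A set avoiding the sum 37 can contain at most one of each pair {x, 37−x}, plus the 3 elements whose complement lies outside the range.
The integers 4, …, 18 (15 of them) are such a set: any two sum to at least 4+5 = 9 and at most 17+18 = 35 < 37.
Any 16th integer completes one of the 12 pairs, so 16 choices force a sum of 37.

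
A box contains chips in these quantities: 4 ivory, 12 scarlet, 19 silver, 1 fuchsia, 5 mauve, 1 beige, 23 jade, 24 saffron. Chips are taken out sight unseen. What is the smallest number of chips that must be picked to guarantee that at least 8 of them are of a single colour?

Pigeonhole: the 8 colours are the holes; the chips drawn are the pigeons.
To avoid 8 of any one colour, the worst case takes at most 7 of each colour, or every chip of a colour that has fewer than 7.
That gives 4 + 7 + 7 + 1 + 5 + 1 + 7 + 7 = 39 chips with no colour reaching 8.
The next chip forces some colour to 8, so 39 + 1 = 40.

40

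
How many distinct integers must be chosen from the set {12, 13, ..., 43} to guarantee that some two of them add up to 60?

Group the elements by complementary pair {x, 60−x}: {17,43}, {18,42}, {19,41}, …, giving 13 two-element pairs, the single value 30 (it cannot pair with itself since the integers are distinct), and 5 integers whose partner 60−x falls outside [12,43].
Treating each of those 19 groups as a pigeonhole, one can pick one integer per group — 19 integers — with no two summing to 60.
The 20th integer lands in an occupied pair, forcing a sum of 60.

20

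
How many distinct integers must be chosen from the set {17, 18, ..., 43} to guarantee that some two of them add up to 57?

Two chosen integers sum to 57 exactly when both halves of some pair {x, 57−x} with 17 ≤ x ≤ 57−x ≤ 40 are chosen — 12 such pairs.
The remaining 3 elements (those with no distinct partner in range) can never complete a 57-sum, so the worst case takes all of them and one from each pair: 3 + 12 = 15.
The 16th integer has to be the second member of some pair, so 15 + 1 = 16.

16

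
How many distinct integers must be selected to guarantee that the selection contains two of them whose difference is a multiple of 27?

Integers whose pairwise differences are multiples of 27 are exactly those sharing a remainder mod 27. By pigeonhole, the 27 residue classes mod 27 are the pigeonholes.
With 27 integers one could put 1 in each residue class and have no class reach 2.
The 28th integer pushes some class to 2, so 27·1 + 1 = 28.

28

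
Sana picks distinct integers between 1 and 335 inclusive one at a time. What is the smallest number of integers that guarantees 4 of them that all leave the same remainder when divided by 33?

Pigeonhole: the 33 residue classes mod 33 are the pigeonholes.
With 99 integers one could put 3 in each residue class and have no class reach 4.
The 100th integer pushes some class to 4, so 33·3 + 1 = 100.

100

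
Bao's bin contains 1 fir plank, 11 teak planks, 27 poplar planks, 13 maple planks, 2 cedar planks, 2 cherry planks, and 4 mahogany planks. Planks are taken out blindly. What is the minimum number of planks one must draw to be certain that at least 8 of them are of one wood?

The 7 woods are the holes; the planks drawn are the pigeons.
To avoid 8 of any one wood, the worst case takes at most 7 of each wood, or every plank of a wood that has fewer than 7.
That gives 1 + 7 + 7 + 7 + 2 + 2 + 4 = 30 planks with no wood reaching 8.
The next plank forces some wood to 8, so 30 + 1 = 31.

31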